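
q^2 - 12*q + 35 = (q - 7)*(q - 5)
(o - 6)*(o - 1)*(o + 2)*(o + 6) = o^4 + o^3 - 38*o^2 - 36*o + 72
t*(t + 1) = t^2 + t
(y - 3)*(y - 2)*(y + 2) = y^3 - 3*y^2 - 4*y + 12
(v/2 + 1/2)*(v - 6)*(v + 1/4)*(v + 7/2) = v^4/2 - 5*v^3/8 - 191*v^2/16 - 215*v/16 - 21/8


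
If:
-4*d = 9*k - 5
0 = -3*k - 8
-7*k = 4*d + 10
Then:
No Solution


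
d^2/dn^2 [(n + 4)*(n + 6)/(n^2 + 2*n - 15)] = 2*(8*n^3 + 117*n^2 + 594*n + 981)/(n^6 + 6*n^5 - 33*n^4 - 172*n^3 + 495*n^2 + 1350*n - 3375)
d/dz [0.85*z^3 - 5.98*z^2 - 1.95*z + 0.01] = 2.55*z^2 - 11.96*z - 1.95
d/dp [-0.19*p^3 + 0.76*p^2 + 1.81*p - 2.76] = -0.57*p^2 + 1.52*p + 1.81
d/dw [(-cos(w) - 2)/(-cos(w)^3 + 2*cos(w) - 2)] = (3*cos(w)/2 + 3*cos(2*w) + cos(3*w)/2 - 3)*sin(w)/(cos(w)^3 - 2*cos(w) + 2)^2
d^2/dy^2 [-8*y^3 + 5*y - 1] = -48*y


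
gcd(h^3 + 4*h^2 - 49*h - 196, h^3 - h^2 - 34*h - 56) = h^2 - 3*h - 28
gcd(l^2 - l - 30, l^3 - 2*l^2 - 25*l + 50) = l + 5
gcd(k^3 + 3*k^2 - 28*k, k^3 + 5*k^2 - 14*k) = k^2 + 7*k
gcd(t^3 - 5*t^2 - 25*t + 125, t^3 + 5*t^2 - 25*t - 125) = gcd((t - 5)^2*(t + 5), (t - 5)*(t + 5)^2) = t^2 - 25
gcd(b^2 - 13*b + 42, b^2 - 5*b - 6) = b - 6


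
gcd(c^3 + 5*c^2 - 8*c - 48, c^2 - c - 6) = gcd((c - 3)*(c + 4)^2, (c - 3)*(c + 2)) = c - 3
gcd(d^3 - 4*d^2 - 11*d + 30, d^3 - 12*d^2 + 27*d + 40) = d - 5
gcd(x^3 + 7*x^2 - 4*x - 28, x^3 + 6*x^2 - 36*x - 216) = 1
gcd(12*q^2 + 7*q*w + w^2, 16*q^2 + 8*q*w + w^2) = 4*q + w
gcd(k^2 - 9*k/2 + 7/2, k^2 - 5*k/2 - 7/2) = k - 7/2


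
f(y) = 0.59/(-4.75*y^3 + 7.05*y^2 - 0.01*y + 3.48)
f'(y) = 0.59*(14.25*y^2 - 14.1*y + 0.01)/(-4.75*y^3 + 7.05*y^2 - 0.01*y + 3.48)^2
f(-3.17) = 0.00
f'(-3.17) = 0.00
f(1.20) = 0.11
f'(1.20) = 0.07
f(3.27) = -0.01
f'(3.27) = 0.01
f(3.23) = -0.01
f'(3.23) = 0.01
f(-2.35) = 0.01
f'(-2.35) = 0.01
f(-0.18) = 0.16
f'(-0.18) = 0.13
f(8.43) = -0.00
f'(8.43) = 0.00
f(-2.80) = 0.00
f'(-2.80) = 0.00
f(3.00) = -0.01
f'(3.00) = 0.01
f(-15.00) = 0.00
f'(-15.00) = 0.00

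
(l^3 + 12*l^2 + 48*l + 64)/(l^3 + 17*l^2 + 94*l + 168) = (l^2 + 8*l + 16)/(l^2 + 13*l + 42)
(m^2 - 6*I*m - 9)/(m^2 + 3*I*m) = (m^2 - 6*I*m - 9)/(m*(m + 3*I))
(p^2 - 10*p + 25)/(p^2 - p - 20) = (p - 5)/(p + 4)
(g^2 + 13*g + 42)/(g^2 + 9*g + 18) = (g + 7)/(g + 3)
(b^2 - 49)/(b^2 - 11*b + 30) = (b^2 - 49)/(b^2 - 11*b + 30)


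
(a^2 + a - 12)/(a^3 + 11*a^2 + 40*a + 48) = (a - 3)/(a^2 + 7*a + 12)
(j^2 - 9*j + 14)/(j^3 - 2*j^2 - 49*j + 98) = 1/(j + 7)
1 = 1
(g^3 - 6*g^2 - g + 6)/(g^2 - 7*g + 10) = (g^3 - 6*g^2 - g + 6)/(g^2 - 7*g + 10)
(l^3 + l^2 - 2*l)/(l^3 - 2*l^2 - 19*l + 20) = l*(l + 2)/(l^2 - l - 20)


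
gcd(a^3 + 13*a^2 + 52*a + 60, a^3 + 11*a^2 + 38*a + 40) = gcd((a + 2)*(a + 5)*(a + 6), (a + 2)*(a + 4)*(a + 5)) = a^2 + 7*a + 10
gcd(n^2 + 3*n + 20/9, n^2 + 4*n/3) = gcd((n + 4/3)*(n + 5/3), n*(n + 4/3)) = n + 4/3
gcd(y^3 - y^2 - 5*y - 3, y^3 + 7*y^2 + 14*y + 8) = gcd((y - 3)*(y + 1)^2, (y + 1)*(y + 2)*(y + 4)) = y + 1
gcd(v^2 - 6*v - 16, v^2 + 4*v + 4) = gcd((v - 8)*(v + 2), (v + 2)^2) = v + 2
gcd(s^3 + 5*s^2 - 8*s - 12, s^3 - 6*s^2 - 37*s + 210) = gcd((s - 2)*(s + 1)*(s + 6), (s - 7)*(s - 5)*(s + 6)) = s + 6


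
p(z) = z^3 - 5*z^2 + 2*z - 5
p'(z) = 3*z^2 - 10*z + 2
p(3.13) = -17.06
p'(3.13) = 0.09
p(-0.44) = -6.93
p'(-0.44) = 6.98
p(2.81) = -16.67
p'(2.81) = -2.41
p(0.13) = -4.82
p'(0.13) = 0.75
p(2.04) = -13.24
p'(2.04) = -5.92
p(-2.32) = -49.04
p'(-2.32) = 41.35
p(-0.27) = -5.92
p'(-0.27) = 4.92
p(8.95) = 329.30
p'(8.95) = 152.81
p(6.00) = 43.00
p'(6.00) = 50.00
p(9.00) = 337.00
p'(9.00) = 155.00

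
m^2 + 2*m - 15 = (m - 3)*(m + 5)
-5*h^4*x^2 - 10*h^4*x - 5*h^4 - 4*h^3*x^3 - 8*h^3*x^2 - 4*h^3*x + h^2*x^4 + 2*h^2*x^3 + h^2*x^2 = (-5*h + x)*(h + x)*(h*x + h)^2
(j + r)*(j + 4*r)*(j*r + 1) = j^3*r + 5*j^2*r^2 + j^2 + 4*j*r^3 + 5*j*r + 4*r^2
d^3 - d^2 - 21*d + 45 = (d - 3)^2*(d + 5)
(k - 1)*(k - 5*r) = k^2 - 5*k*r - k + 5*r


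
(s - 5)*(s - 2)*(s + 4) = s^3 - 3*s^2 - 18*s + 40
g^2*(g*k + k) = g^3*k + g^2*k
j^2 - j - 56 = (j - 8)*(j + 7)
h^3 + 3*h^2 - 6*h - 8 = (h - 2)*(h + 1)*(h + 4)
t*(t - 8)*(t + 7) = t^3 - t^2 - 56*t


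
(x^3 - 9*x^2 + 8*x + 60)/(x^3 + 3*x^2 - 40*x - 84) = (x - 5)/(x + 7)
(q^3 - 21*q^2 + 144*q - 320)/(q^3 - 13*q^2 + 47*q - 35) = (q^2 - 16*q + 64)/(q^2 - 8*q + 7)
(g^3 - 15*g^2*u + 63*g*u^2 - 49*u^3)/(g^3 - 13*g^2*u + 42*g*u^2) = (-g^2 + 8*g*u - 7*u^2)/(g*(-g + 6*u))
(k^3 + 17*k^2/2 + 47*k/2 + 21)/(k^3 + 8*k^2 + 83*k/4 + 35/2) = 2*(k + 3)/(2*k + 5)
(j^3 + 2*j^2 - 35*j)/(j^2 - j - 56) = j*(j - 5)/(j - 8)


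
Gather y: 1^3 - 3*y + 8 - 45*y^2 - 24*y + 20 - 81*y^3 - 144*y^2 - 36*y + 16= -81*y^3 - 189*y^2 - 63*y + 45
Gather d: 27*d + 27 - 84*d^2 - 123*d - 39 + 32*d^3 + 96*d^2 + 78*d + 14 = 32*d^3 + 12*d^2 - 18*d + 2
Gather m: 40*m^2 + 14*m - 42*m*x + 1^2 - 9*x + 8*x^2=40*m^2 + m*(14 - 42*x) + 8*x^2 - 9*x + 1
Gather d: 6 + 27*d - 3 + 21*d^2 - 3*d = 21*d^2 + 24*d + 3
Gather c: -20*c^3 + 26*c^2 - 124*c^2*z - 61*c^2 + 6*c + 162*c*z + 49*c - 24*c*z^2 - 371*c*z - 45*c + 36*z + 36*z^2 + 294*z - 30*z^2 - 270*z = -20*c^3 + c^2*(-124*z - 35) + c*(-24*z^2 - 209*z + 10) + 6*z^2 + 60*z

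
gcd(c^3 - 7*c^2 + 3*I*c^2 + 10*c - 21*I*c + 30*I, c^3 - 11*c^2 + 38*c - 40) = c^2 - 7*c + 10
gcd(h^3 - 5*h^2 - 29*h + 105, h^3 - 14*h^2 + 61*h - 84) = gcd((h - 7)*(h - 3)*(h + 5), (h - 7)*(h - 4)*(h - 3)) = h^2 - 10*h + 21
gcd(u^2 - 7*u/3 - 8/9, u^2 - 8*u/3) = u - 8/3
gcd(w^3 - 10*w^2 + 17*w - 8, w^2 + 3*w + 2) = 1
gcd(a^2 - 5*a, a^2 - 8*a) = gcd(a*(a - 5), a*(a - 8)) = a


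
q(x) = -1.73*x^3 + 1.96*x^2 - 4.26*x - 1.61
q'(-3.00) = -62.73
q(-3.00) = 75.52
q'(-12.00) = -798.66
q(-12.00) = 3321.19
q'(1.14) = -6.54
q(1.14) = -6.48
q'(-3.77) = -92.80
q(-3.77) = 135.01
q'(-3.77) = -92.80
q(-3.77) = 135.01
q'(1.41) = -9.05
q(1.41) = -8.57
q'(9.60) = -444.94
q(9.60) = -1392.47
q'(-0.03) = -4.38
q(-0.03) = -1.48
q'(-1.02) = -13.66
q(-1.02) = 6.61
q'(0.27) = -3.58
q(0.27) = -2.65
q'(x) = -5.19*x^2 + 3.92*x - 4.26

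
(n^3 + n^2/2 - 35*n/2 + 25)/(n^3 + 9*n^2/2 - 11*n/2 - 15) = (2*n - 5)/(2*n + 3)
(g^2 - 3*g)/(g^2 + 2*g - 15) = g/(g + 5)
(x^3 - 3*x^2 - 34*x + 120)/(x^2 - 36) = (x^2 - 9*x + 20)/(x - 6)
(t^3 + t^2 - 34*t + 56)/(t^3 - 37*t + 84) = (t - 2)/(t - 3)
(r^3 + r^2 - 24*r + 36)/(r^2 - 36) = (r^2 - 5*r + 6)/(r - 6)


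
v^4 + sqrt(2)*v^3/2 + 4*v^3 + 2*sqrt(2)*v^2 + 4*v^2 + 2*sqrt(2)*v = v*(v + 2)*(sqrt(2)*v/2 + sqrt(2))*(sqrt(2)*v + 1)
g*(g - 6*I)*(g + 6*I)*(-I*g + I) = -I*g^4 + I*g^3 - 36*I*g^2 + 36*I*g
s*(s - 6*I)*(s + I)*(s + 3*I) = s^4 - 2*I*s^3 + 21*s^2 + 18*I*s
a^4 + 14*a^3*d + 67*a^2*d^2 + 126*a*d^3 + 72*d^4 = (a + d)*(a + 3*d)*(a + 4*d)*(a + 6*d)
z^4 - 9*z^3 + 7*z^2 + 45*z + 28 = (z - 7)*(z - 4)*(z + 1)^2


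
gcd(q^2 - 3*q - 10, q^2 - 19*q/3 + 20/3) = q - 5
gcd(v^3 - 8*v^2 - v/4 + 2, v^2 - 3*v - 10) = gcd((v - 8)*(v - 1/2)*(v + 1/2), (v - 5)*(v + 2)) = 1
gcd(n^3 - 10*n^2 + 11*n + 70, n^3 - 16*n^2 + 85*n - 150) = n - 5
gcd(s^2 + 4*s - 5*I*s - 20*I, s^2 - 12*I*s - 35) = s - 5*I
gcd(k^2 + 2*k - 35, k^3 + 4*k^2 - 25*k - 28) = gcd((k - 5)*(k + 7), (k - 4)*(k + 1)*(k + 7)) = k + 7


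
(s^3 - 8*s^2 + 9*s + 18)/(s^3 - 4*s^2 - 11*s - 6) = (s - 3)/(s + 1)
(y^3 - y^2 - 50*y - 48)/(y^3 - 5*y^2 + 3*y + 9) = (y^2 - 2*y - 48)/(y^2 - 6*y + 9)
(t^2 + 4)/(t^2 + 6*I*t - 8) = (t - 2*I)/(t + 4*I)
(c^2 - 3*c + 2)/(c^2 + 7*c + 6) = (c^2 - 3*c + 2)/(c^2 + 7*c + 6)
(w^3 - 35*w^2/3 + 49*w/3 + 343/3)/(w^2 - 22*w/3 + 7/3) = (3*w^2 - 14*w - 49)/(3*w - 1)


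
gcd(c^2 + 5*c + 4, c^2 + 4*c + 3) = c + 1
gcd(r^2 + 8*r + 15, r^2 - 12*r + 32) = 1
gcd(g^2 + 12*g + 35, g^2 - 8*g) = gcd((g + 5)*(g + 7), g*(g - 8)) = 1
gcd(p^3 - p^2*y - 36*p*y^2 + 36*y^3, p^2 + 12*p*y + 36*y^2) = p + 6*y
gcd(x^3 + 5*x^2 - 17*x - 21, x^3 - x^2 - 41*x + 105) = x^2 + 4*x - 21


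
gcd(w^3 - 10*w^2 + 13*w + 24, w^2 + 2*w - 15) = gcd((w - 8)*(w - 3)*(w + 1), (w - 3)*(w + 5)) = w - 3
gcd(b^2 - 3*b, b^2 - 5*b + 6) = b - 3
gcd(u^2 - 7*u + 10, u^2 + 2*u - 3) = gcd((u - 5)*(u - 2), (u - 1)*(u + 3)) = 1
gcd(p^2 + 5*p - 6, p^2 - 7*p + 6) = p - 1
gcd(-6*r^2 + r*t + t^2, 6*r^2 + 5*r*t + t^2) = 3*r + t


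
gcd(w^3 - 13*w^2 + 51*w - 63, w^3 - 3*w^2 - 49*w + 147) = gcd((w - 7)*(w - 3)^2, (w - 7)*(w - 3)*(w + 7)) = w^2 - 10*w + 21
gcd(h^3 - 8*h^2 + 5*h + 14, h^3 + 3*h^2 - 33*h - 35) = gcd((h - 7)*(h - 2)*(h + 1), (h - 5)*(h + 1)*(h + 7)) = h + 1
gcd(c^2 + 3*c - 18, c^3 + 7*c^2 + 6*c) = c + 6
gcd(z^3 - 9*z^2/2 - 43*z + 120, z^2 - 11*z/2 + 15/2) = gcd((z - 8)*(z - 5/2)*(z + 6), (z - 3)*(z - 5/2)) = z - 5/2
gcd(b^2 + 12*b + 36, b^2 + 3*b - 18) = b + 6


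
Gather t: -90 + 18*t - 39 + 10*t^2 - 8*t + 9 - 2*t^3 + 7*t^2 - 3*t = -2*t^3 + 17*t^2 + 7*t - 120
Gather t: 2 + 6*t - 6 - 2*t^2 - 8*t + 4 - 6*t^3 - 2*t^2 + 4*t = -6*t^3 - 4*t^2 + 2*t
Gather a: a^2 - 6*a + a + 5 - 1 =a^2 - 5*a + 4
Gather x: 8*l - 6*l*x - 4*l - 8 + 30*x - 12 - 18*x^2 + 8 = 4*l - 18*x^2 + x*(30 - 6*l) - 12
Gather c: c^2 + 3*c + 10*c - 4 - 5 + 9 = c^2 + 13*c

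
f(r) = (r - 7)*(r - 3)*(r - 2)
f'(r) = (r - 7)*(r - 3) + (r - 7)*(r - 2) + (r - 3)*(r - 2) = 3*r^2 - 24*r + 41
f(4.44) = -8.99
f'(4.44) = -6.42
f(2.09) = 0.40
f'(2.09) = 3.94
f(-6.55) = -1106.39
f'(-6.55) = 326.91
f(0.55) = -22.91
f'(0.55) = 28.71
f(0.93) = -13.44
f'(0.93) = 21.27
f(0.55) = -22.91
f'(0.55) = 28.71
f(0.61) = -21.23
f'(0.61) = 27.48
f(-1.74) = -154.94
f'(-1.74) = 91.84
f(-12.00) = -3990.00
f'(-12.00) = 761.00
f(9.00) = 84.00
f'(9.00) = 68.00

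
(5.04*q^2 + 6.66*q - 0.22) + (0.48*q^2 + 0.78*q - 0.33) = 5.52*q^2 + 7.44*q - 0.55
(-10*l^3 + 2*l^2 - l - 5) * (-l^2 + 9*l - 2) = 10*l^5 - 92*l^4 + 39*l^3 - 8*l^2 - 43*l + 10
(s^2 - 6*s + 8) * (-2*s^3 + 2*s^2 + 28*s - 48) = -2*s^5 + 14*s^4 - 200*s^2 + 512*s - 384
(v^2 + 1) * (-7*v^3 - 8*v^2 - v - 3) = -7*v^5 - 8*v^4 - 8*v^3 - 11*v^2 - v - 3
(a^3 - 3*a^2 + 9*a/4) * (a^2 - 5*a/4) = a^5 - 17*a^4/4 + 6*a^3 - 45*a^2/16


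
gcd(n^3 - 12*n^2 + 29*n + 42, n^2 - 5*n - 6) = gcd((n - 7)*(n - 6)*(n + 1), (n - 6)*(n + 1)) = n^2 - 5*n - 6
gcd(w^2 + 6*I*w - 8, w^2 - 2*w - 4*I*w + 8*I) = 1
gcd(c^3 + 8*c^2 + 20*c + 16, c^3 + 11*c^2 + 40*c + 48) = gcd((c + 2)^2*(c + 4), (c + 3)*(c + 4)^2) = c + 4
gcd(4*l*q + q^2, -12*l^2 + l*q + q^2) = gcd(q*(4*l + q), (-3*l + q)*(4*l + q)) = 4*l + q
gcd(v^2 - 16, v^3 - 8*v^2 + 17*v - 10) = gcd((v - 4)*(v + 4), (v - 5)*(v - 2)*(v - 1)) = 1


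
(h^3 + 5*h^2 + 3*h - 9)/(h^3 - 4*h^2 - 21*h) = (h^2 + 2*h - 3)/(h*(h - 7))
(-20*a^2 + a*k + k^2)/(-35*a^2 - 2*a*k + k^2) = (4*a - k)/(7*a - k)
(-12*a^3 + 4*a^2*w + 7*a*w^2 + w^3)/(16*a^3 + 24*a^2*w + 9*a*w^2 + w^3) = (-12*a^3 + 4*a^2*w + 7*a*w^2 + w^3)/(16*a^3 + 24*a^2*w + 9*a*w^2 + w^3)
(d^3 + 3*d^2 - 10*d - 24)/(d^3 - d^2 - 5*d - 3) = (d^2 + 6*d + 8)/(d^2 + 2*d + 1)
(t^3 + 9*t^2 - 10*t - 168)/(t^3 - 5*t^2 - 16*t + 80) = (t^2 + 13*t + 42)/(t^2 - t - 20)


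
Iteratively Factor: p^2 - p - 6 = (p - 3)*(p + 2)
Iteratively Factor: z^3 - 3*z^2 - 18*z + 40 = (z + 4)*(z^2 - 7*z + 10) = (z - 2)*(z + 4)*(z - 5)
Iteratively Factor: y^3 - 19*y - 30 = (y + 2)*(y^2 - 2*y - 15) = (y + 2)*(y + 3)*(y - 5)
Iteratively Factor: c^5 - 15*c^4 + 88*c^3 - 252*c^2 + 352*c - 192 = (c - 4)*(c^4 - 11*c^3 + 44*c^2 - 76*c + 48) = (c - 4)^2*(c^3 - 7*c^2 + 16*c - 12) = (c - 4)^2*(c - 2)*(c^2 - 5*c + 6) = (c - 4)^2*(c - 3)*(c - 2)*(c - 2)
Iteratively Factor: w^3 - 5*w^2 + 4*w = (w - 4)*(w^2 - w) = (w - 4)*(w - 1)*(w)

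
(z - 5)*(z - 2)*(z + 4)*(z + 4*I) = z^4 - 3*z^3 + 4*I*z^3 - 18*z^2 - 12*I*z^2 + 40*z - 72*I*z + 160*I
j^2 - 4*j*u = j*(j - 4*u)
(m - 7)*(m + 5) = m^2 - 2*m - 35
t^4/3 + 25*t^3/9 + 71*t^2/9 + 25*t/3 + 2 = (t/3 + 1)*(t + 1/3)*(t + 2)*(t + 3)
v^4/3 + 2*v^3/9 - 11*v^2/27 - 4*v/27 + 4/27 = (v/3 + 1/3)*(v - 2/3)^2*(v + 1)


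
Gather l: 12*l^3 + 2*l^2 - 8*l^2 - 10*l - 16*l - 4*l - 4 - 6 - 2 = 12*l^3 - 6*l^2 - 30*l - 12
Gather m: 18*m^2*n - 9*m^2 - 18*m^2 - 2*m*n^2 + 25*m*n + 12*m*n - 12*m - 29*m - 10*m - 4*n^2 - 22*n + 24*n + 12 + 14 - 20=m^2*(18*n - 27) + m*(-2*n^2 + 37*n - 51) - 4*n^2 + 2*n + 6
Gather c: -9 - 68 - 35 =-112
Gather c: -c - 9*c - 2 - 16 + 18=-10*c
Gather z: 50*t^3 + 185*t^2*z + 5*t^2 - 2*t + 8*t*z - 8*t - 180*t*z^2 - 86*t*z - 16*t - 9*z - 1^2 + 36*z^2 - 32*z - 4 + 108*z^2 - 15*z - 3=50*t^3 + 5*t^2 - 26*t + z^2*(144 - 180*t) + z*(185*t^2 - 78*t - 56) - 8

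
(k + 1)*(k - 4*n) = k^2 - 4*k*n + k - 4*n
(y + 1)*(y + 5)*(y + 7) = y^3 + 13*y^2 + 47*y + 35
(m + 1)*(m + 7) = m^2 + 8*m + 7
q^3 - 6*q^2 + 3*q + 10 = (q - 5)*(q - 2)*(q + 1)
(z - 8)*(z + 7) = z^2 - z - 56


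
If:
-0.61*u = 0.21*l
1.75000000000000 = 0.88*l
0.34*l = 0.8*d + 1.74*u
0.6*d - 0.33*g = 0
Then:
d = 2.33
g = 4.24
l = 1.99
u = -0.68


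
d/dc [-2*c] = -2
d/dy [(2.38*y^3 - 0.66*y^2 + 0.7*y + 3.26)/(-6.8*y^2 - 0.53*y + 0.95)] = (-16.184*y^4 - 2.5228*y^3 + 11.8928*y^2 + 43.082*y + 2.3928)/(46.24*y^4 + 7.208*y^3 - 12.6391*y^2 - 1.007*y + 0.9025)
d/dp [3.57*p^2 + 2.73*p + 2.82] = 7.14*p + 2.73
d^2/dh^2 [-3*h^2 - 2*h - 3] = -6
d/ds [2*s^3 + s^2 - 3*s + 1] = 6*s^2 + 2*s - 3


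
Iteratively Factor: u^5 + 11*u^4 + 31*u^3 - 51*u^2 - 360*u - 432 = (u + 4)*(u^4 + 7*u^3 + 3*u^2 - 63*u - 108) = (u + 3)*(u + 4)*(u^3 + 4*u^2 - 9*u - 36) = (u + 3)*(u + 4)^2*(u^2 - 9) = (u - 3)*(u + 3)*(u + 4)^2*(u + 3)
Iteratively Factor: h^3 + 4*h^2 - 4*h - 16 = (h - 2)*(h^2 + 6*h + 8) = (h - 2)*(h + 2)*(h + 4)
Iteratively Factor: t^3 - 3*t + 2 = (t - 1)*(t^2 + t - 2) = (t - 1)*(t + 2)*(t - 1)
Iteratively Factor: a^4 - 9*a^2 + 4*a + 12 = (a + 1)*(a^3 - a^2 - 8*a + 12) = (a + 1)*(a + 3)*(a^2 - 4*a + 4) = (a - 2)*(a + 1)*(a + 3)*(a - 2)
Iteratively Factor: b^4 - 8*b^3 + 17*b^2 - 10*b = (b - 1)*(b^3 - 7*b^2 + 10*b) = b*(b - 1)*(b^2 - 7*b + 10) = b*(b - 5)*(b - 1)*(b - 2)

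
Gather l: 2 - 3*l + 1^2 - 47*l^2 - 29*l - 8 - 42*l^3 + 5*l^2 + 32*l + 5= -42*l^3 - 42*l^2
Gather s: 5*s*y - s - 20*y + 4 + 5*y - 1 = s*(5*y - 1) - 15*y + 3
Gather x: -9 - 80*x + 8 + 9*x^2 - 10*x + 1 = 9*x^2 - 90*x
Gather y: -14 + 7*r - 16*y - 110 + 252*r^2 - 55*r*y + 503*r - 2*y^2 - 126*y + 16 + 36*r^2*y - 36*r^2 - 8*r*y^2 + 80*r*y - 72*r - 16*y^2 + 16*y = 216*r^2 + 438*r + y^2*(-8*r - 18) + y*(36*r^2 + 25*r - 126) - 108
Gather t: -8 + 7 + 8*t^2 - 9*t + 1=8*t^2 - 9*t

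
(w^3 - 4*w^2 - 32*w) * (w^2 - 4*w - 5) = w^5 - 8*w^4 - 21*w^3 + 148*w^2 + 160*w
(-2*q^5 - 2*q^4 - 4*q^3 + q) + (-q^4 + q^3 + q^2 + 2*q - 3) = -2*q^5 - 3*q^4 - 3*q^3 + q^2 + 3*q - 3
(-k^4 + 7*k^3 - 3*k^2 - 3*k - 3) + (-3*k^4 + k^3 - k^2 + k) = -4*k^4 + 8*k^3 - 4*k^2 - 2*k - 3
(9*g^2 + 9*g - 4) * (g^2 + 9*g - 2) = 9*g^4 + 90*g^3 + 59*g^2 - 54*g + 8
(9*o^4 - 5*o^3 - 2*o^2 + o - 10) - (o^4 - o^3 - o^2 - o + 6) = 8*o^4 - 4*o^3 - o^2 + 2*o - 16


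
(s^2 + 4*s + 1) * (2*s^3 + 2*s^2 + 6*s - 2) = 2*s^5 + 10*s^4 + 16*s^3 + 24*s^2 - 2*s - 2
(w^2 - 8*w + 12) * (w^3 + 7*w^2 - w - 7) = w^5 - w^4 - 45*w^3 + 85*w^2 + 44*w - 84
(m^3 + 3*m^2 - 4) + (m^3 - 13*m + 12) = 2*m^3 + 3*m^2 - 13*m + 8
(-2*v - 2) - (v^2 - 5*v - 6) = -v^2 + 3*v + 4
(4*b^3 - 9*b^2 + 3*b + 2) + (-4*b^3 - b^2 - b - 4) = -10*b^2 + 2*b - 2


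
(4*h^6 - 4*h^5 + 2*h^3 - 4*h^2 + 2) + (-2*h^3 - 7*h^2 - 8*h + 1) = 4*h^6 - 4*h^5 - 11*h^2 - 8*h + 3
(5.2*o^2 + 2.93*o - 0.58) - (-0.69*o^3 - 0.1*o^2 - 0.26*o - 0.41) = 0.69*o^3 + 5.3*o^2 + 3.19*o - 0.17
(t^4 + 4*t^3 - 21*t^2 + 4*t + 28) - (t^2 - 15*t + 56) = t^4 + 4*t^3 - 22*t^2 + 19*t - 28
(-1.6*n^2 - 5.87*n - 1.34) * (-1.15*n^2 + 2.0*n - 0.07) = 1.84*n^4 + 3.5505*n^3 - 10.087*n^2 - 2.2691*n + 0.0938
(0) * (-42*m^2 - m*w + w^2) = 0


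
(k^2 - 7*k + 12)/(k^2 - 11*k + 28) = (k - 3)/(k - 7)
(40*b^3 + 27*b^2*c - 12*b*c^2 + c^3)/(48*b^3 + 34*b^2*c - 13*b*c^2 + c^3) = (5*b - c)/(6*b - c)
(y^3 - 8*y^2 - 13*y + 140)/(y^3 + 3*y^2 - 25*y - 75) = (y^2 - 3*y - 28)/(y^2 + 8*y + 15)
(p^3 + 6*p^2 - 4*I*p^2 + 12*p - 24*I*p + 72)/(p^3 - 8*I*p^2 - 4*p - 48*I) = (p + 6)/(p - 4*I)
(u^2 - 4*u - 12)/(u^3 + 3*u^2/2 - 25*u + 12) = 2*(u^2 - 4*u - 12)/(2*u^3 + 3*u^2 - 50*u + 24)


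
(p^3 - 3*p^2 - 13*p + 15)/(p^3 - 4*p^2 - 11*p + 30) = (p - 1)/(p - 2)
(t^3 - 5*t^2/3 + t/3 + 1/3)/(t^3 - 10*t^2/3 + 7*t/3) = (3*t^2 - 2*t - 1)/(t*(3*t - 7))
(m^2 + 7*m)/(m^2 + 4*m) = (m + 7)/(m + 4)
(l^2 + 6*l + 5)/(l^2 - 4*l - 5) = (l + 5)/(l - 5)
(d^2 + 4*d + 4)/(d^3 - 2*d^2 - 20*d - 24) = 1/(d - 6)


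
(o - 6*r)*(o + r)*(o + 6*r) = o^3 + o^2*r - 36*o*r^2 - 36*r^3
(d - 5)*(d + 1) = d^2 - 4*d - 5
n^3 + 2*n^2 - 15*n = n*(n - 3)*(n + 5)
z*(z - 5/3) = z^2 - 5*z/3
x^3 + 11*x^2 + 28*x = x*(x + 4)*(x + 7)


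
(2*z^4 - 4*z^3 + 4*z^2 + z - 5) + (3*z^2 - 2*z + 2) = 2*z^4 - 4*z^3 + 7*z^2 - z - 3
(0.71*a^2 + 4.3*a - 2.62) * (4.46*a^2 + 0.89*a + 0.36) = 3.1666*a^4 + 19.8099*a^3 - 7.6026*a^2 - 0.7838*a - 0.9432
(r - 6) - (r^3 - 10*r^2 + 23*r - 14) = -r^3 + 10*r^2 - 22*r + 8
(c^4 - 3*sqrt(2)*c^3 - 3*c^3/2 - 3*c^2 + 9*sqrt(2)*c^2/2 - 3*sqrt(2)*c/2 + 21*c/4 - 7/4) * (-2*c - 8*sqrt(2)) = -2*c^5 - 2*sqrt(2)*c^4 + 3*c^4 + 3*sqrt(2)*c^3 + 54*c^3 - 165*c^2/2 + 27*sqrt(2)*c^2 - 42*sqrt(2)*c + 55*c/2 + 14*sqrt(2)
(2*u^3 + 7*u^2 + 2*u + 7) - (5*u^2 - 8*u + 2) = 2*u^3 + 2*u^2 + 10*u + 5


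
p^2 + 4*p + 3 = (p + 1)*(p + 3)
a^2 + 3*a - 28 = (a - 4)*(a + 7)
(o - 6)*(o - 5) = o^2 - 11*o + 30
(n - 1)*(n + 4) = n^2 + 3*n - 4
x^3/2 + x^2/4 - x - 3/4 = (x/2 + 1/2)*(x - 3/2)*(x + 1)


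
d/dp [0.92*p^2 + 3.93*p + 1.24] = 1.84*p + 3.93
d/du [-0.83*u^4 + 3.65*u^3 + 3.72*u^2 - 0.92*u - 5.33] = -3.32*u^3 + 10.95*u^2 + 7.44*u - 0.92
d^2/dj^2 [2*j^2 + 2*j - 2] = 4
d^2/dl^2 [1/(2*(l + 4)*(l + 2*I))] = ((l + 4)^2 + (l + 4)*(l + 2*I) + (l + 2*I)^2)/((l + 4)^3*(l + 2*I)^3)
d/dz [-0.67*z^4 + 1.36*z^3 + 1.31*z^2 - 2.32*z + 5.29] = -2.68*z^3 + 4.08*z^2 + 2.62*z - 2.32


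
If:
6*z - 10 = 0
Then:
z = 5/3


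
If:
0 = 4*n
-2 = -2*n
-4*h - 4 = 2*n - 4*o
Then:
No Solution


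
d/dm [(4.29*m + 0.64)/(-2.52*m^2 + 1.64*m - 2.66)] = (10.8108*m^2 + 3.2256*m - 12.461)/(6.3504*m^4 - 8.2656*m^3 + 16.096*m^2 - 8.7248*m + 7.0756)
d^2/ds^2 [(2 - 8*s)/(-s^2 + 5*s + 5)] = 4*(3*(7 - 4*s)*(-s^2 + 5*s + 5) - (2*s - 5)^2*(4*s - 1))/(-s^2 + 5*s + 5)^3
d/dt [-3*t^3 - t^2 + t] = -9*t^2 - 2*t + 1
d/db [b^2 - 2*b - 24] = 2*b - 2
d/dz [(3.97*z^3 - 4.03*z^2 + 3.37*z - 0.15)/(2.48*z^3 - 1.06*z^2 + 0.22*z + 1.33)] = (5.7862*z^4 - 14.9684*z^3 + 19.6419*z^2 - 11.0378*z + 4.5151)/(6.1504*z^6 - 5.2576*z^5 + 2.2148*z^4 + 6.1304*z^3 - 2.7712*z^2 + 0.5852*z + 1.7689)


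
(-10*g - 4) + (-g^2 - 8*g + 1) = -g^2 - 18*g - 3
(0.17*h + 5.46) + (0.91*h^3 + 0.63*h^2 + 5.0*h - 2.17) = 0.91*h^3 + 0.63*h^2 + 5.17*h + 3.29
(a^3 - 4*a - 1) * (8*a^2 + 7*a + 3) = 8*a^5 + 7*a^4 - 29*a^3 - 36*a^2 - 19*a - 3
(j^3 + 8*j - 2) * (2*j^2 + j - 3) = 2*j^5 + j^4 + 13*j^3 + 4*j^2 - 26*j + 6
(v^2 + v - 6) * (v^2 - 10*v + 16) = v^4 - 9*v^3 + 76*v - 96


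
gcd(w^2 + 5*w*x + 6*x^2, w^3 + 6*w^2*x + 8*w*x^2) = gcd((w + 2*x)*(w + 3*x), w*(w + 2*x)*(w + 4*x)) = w + 2*x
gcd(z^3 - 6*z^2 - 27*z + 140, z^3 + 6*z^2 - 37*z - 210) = z + 5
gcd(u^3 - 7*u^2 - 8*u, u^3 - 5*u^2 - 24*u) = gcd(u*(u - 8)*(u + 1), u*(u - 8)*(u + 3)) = u^2 - 8*u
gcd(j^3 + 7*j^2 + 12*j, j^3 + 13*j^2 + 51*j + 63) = j + 3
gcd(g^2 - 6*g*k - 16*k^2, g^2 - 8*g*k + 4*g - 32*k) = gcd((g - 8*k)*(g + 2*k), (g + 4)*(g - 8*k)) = g - 8*k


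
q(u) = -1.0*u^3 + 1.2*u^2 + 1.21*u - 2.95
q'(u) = -3.0*u^2 + 2.4*u + 1.21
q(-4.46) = 104.24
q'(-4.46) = -69.17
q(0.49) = -2.19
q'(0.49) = 1.67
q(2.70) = -10.62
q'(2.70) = -14.18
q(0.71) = -1.84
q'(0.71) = 1.40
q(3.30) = -21.83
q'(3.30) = -23.54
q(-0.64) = -2.97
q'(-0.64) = -1.55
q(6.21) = -188.64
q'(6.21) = -99.58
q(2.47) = -7.71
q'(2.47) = -11.16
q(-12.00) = 1883.33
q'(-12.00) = -459.59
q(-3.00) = 31.22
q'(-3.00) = -32.99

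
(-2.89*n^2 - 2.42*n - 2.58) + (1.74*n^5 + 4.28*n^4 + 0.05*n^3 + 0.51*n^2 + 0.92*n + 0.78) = 1.74*n^5 + 4.28*n^4 + 0.05*n^3 - 2.38*n^2 - 1.5*n - 1.8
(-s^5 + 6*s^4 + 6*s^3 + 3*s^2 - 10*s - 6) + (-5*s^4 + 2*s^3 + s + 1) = -s^5 + s^4 + 8*s^3 + 3*s^2 - 9*s - 5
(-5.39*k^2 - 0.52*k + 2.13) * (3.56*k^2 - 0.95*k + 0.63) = -19.1884*k^4 + 3.2693*k^3 + 4.6811*k^2 - 2.3511*k + 1.3419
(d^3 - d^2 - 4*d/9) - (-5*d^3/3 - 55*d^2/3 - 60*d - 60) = 8*d^3/3 + 52*d^2/3 + 536*d/9 + 60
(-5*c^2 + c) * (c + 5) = -5*c^3 - 24*c^2 + 5*c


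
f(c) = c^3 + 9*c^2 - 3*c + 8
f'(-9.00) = 78.00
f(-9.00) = 35.00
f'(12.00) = 645.00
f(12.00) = 2996.00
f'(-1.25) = -20.81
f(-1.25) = 23.86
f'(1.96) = 43.80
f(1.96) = 44.22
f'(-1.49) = -23.16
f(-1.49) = 29.14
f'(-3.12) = -29.96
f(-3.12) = 74.60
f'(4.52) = 139.65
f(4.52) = 270.66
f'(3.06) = 80.17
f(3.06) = 111.75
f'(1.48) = 30.21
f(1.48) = 26.52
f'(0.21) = 0.91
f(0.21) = 7.78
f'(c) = 3*c^2 + 18*c - 3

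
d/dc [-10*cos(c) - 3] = 10*sin(c)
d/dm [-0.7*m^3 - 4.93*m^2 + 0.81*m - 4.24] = -2.1*m^2 - 9.86*m + 0.81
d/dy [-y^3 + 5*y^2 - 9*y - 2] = -3*y^2 + 10*y - 9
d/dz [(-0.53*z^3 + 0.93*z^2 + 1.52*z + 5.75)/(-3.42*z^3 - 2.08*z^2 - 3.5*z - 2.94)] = (4.283*z^4 + 14.1068*z^3 + 63.5762*z^2 + 18.4516*z + 15.6562)/(11.6964*z^6 + 14.2272*z^5 + 28.2664*z^4 + 34.6696*z^3 + 24.4804*z^2 + 20.58*z + 8.6436)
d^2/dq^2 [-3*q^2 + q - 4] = -6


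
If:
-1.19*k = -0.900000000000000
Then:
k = 0.76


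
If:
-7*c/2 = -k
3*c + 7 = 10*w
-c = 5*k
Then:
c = 0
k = 0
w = 7/10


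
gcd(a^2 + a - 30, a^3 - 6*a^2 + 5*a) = a - 5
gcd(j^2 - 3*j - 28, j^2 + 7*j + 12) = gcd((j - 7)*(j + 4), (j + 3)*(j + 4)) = j + 4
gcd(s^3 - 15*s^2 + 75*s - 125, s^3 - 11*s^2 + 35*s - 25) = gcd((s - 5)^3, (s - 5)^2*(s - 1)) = s^2 - 10*s + 25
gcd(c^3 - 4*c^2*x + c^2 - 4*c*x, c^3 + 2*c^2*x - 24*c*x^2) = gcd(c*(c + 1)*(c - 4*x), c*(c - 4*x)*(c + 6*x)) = -c^2 + 4*c*x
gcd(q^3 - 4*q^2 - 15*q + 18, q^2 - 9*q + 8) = q - 1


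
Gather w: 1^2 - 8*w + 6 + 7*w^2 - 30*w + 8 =7*w^2 - 38*w + 15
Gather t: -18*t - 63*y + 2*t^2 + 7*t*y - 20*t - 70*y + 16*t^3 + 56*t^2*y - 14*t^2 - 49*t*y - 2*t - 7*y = 16*t^3 + t^2*(56*y - 12) + t*(-42*y - 40) - 140*y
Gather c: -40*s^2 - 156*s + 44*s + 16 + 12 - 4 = -40*s^2 - 112*s + 24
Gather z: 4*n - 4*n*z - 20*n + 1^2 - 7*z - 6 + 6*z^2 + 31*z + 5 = -16*n + 6*z^2 + z*(24 - 4*n)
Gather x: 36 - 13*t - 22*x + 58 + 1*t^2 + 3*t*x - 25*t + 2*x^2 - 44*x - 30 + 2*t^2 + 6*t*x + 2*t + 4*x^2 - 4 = 3*t^2 - 36*t + 6*x^2 + x*(9*t - 66) + 60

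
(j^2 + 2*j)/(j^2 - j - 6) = j/(j - 3)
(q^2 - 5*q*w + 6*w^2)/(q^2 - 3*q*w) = (q - 2*w)/q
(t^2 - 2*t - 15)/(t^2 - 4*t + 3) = (t^2 - 2*t - 15)/(t^2 - 4*t + 3)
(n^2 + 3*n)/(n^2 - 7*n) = (n + 3)/(n - 7)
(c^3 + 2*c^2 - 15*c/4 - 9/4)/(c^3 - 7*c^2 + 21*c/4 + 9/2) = (c + 3)/(c - 6)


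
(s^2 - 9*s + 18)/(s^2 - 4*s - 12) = (s - 3)/(s + 2)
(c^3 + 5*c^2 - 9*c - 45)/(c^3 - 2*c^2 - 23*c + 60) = (c + 3)/(c - 4)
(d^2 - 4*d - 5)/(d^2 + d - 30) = (d + 1)/(d + 6)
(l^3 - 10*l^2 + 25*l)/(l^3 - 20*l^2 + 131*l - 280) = l*(l - 5)/(l^2 - 15*l + 56)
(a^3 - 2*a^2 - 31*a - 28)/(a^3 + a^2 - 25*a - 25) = (a^2 - 3*a - 28)/(a^2 - 25)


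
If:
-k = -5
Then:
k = 5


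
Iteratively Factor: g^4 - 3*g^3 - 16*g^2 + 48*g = (g)*(g^3 - 3*g^2 - 16*g + 48) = g*(g - 4)*(g^2 + g - 12) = g*(g - 4)*(g - 3)*(g + 4)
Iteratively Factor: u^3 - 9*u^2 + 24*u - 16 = (u - 4)*(u^2 - 5*u + 4) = (u - 4)^2*(u - 1)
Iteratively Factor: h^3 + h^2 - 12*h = (h - 3)*(h^2 + 4*h) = h*(h - 3)*(h + 4)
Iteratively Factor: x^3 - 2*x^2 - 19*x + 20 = (x + 4)*(x^2 - 6*x + 5) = (x - 5)*(x + 4)*(x - 1)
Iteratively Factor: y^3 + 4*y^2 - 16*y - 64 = (y + 4)*(y^2 - 16) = (y - 4)*(y + 4)*(y + 4)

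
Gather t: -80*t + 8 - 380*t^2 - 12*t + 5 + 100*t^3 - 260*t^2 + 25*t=100*t^3 - 640*t^2 - 67*t + 13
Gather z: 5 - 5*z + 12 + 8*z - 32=3*z - 15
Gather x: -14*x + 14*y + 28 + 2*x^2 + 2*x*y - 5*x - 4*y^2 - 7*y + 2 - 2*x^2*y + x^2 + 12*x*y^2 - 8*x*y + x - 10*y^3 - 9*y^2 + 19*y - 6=x^2*(3 - 2*y) + x*(12*y^2 - 6*y - 18) - 10*y^3 - 13*y^2 + 26*y + 24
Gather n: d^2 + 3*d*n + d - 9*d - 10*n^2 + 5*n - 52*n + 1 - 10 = d^2 - 8*d - 10*n^2 + n*(3*d - 47) - 9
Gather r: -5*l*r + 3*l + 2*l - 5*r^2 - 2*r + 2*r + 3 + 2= -5*l*r + 5*l - 5*r^2 + 5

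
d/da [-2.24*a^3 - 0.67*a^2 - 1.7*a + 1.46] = -6.72*a^2 - 1.34*a - 1.7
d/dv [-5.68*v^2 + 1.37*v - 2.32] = 1.37 - 11.36*v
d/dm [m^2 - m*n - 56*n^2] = 2*m - n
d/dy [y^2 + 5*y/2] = 2*y + 5/2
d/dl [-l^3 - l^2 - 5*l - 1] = -3*l^2 - 2*l - 5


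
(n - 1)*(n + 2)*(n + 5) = n^3 + 6*n^2 + 3*n - 10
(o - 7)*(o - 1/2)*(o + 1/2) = o^3 - 7*o^2 - o/4 + 7/4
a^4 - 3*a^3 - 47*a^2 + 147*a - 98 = (a - 7)*(a - 2)*(a - 1)*(a + 7)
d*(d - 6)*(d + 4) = d^3 - 2*d^2 - 24*d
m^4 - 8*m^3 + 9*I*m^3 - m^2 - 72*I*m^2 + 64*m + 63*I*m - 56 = (m - 7)*(m - 1)*(m + I)*(m + 8*I)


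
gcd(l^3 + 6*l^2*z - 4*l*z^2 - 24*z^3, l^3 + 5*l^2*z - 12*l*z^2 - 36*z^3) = l^2 + 8*l*z + 12*z^2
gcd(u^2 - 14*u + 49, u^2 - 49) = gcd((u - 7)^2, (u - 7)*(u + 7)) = u - 7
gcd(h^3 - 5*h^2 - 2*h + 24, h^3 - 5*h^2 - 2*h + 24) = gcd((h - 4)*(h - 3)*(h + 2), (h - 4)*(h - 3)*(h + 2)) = h^3 - 5*h^2 - 2*h + 24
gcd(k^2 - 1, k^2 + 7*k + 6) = k + 1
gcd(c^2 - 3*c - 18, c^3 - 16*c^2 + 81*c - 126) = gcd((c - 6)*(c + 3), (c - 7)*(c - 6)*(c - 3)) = c - 6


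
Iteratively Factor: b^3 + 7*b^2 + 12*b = (b + 4)*(b^2 + 3*b) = b*(b + 4)*(b + 3)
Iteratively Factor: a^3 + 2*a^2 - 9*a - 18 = (a + 3)*(a^2 - a - 6) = (a + 2)*(a + 3)*(a - 3)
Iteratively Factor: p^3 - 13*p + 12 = (p - 3)*(p^2 + 3*p - 4) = (p - 3)*(p - 1)*(p + 4)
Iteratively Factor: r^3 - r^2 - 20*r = (r - 5)*(r^2 + 4*r) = (r - 5)*(r + 4)*(r)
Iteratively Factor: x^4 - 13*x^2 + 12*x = (x - 3)*(x^3 + 3*x^2 - 4*x) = x*(x - 3)*(x^2 + 3*x - 4) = x*(x - 3)*(x - 1)*(x + 4)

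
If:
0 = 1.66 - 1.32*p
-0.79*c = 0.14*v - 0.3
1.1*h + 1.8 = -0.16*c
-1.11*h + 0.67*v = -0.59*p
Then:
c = 1.10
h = -1.80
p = 1.26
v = -4.08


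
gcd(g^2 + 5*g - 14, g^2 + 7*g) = g + 7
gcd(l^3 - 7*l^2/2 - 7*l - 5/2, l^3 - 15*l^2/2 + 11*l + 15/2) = l^2 - 9*l/2 - 5/2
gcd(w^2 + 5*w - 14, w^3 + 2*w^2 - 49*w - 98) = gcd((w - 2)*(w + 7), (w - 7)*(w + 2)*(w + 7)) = w + 7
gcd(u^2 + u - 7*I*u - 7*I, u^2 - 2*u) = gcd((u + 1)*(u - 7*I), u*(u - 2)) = 1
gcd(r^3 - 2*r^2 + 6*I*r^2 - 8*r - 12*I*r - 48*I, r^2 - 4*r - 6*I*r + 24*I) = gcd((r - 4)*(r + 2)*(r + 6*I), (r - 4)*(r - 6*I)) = r - 4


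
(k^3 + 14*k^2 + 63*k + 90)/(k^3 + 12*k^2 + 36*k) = (k^2 + 8*k + 15)/(k*(k + 6))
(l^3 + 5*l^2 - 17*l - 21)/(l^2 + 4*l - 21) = l + 1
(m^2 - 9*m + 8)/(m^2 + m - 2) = (m - 8)/(m + 2)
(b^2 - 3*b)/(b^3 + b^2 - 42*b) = (b - 3)/(b^2 + b - 42)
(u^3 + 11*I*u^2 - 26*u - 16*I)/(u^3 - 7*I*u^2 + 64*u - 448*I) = (u^2 + 3*I*u - 2)/(u^2 - 15*I*u - 56)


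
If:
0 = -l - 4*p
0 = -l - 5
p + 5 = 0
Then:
No Solution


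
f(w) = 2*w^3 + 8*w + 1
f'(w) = 6*w^2 + 8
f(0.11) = 1.88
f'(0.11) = 8.07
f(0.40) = 4.33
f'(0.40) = 8.96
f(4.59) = 231.13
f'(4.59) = 134.41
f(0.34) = 3.80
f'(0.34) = 8.69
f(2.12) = 37.02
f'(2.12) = 34.97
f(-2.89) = -70.40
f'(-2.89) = 58.11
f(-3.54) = -116.04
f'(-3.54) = 83.19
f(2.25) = 41.78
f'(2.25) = 38.38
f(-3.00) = -77.00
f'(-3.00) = 62.00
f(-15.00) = -6869.00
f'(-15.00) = 1358.00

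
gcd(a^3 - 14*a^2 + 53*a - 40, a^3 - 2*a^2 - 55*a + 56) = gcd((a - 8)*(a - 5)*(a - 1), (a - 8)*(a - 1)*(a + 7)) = a^2 - 9*a + 8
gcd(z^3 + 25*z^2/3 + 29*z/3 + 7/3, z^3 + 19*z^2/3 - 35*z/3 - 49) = z + 7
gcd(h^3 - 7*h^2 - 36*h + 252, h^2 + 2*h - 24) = h + 6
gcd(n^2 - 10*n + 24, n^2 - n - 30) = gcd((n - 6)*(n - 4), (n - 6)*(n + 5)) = n - 6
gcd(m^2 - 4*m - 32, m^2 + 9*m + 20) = m + 4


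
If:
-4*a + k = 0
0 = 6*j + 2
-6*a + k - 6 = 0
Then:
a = -3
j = -1/3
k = -12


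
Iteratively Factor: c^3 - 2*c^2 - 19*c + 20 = (c - 1)*(c^2 - c - 20) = (c - 1)*(c + 4)*(c - 5)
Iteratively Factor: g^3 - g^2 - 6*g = (g + 2)*(g^2 - 3*g) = g*(g + 2)*(g - 3)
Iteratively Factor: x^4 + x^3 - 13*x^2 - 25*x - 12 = (x + 1)*(x^3 - 13*x - 12) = (x + 1)^2*(x^2 - x - 12) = (x + 1)^2*(x + 3)*(x - 4)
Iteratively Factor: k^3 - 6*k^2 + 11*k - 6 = (k - 3)*(k^2 - 3*k + 2) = (k - 3)*(k - 2)*(k - 1)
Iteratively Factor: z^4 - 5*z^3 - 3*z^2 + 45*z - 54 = (z - 3)*(z^3 - 2*z^2 - 9*z + 18) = (z - 3)^2*(z^2 + z - 6) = (z - 3)^2*(z + 3)*(z - 2)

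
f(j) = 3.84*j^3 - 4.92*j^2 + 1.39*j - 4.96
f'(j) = 11.52*j^2 - 9.84*j + 1.39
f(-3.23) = -190.18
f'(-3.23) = 153.36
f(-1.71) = -40.92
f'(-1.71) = 51.90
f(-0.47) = -7.10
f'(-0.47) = 8.56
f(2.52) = 28.75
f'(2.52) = 49.75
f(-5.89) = -968.48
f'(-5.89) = 459.00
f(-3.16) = -179.65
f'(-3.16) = 147.52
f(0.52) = -5.03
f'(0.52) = -0.61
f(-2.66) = -115.74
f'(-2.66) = 109.08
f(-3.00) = -157.09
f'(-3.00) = 134.59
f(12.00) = 5938.76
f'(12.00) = 1542.19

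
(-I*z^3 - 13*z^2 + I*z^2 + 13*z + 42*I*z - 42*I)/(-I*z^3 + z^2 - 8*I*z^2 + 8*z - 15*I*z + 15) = (z^3 - z^2*(1 + 13*I) + z*(-42 + 13*I) + 42)/(z^3 + z^2*(8 + I) + z*(15 + 8*I) + 15*I)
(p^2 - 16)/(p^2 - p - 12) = (p + 4)/(p + 3)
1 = 1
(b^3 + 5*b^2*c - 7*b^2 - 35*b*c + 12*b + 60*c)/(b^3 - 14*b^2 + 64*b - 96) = (b^2 + 5*b*c - 3*b - 15*c)/(b^2 - 10*b + 24)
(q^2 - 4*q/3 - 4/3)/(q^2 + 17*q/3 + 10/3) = (q - 2)/(q + 5)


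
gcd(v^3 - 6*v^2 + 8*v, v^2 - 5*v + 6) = v - 2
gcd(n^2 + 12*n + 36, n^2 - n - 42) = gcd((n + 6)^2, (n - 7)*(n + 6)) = n + 6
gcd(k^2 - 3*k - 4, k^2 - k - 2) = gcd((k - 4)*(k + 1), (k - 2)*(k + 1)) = k + 1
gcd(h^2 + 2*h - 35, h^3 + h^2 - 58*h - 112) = h + 7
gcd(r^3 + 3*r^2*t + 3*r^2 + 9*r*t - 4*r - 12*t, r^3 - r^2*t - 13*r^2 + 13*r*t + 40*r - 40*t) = 1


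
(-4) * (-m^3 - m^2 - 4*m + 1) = 4*m^3 + 4*m^2 + 16*m - 4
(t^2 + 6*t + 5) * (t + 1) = t^3 + 7*t^2 + 11*t + 5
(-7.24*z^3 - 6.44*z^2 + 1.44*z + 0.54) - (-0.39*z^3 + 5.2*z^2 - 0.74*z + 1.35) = -6.85*z^3 - 11.64*z^2 + 2.18*z - 0.81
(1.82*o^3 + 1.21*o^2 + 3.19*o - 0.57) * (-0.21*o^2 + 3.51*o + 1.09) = -0.3822*o^5 + 6.1341*o^4 + 5.561*o^3 + 12.6355*o^2 + 1.4764*o - 0.6213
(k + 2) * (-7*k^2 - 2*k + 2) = -7*k^3 - 16*k^2 - 2*k + 4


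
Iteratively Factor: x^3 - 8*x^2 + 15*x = (x - 5)*(x^2 - 3*x) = x*(x - 5)*(x - 3)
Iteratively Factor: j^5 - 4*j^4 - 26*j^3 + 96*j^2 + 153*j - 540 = (j - 5)*(j^4 + j^3 - 21*j^2 - 9*j + 108) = (j - 5)*(j - 3)*(j^3 + 4*j^2 - 9*j - 36) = (j - 5)*(j - 3)^2*(j^2 + 7*j + 12) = (j - 5)*(j - 3)^2*(j + 4)*(j + 3)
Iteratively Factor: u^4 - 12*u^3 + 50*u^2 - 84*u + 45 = (u - 3)*(u^3 - 9*u^2 + 23*u - 15) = (u - 3)*(u - 1)*(u^2 - 8*u + 15) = (u - 3)^2*(u - 1)*(u - 5)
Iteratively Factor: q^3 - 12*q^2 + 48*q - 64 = (q - 4)*(q^2 - 8*q + 16) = (q - 4)^2*(q - 4)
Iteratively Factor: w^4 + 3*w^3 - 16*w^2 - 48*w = (w)*(w^3 + 3*w^2 - 16*w - 48) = w*(w - 4)*(w^2 + 7*w + 12) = w*(w - 4)*(w + 3)*(w + 4)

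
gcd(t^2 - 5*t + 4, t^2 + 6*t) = 1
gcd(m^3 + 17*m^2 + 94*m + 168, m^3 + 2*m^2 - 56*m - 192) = m^2 + 10*m + 24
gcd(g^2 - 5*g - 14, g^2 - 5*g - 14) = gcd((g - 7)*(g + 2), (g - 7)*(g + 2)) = g^2 - 5*g - 14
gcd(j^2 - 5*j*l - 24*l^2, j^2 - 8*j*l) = j - 8*l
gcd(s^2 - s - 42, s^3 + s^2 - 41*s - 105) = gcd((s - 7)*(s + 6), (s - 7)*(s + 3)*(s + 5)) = s - 7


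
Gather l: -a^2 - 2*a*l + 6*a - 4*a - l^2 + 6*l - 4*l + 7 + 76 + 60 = -a^2 + 2*a - l^2 + l*(2 - 2*a) + 143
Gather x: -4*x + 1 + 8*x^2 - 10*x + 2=8*x^2 - 14*x + 3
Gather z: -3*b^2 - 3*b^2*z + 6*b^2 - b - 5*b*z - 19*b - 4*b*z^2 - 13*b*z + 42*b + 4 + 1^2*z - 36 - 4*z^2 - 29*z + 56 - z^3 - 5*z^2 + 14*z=3*b^2 + 22*b - z^3 + z^2*(-4*b - 9) + z*(-3*b^2 - 18*b - 14) + 24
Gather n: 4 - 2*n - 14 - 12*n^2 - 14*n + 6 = -12*n^2 - 16*n - 4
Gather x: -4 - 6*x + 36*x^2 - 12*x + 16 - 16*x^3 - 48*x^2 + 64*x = -16*x^3 - 12*x^2 + 46*x + 12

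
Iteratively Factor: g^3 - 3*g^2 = (g - 3)*(g^2) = g*(g - 3)*(g)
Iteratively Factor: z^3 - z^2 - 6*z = (z - 3)*(z^2 + 2*z) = (z - 3)*(z + 2)*(z)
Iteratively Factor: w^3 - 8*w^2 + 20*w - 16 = (w - 2)*(w^2 - 6*w + 8) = (w - 4)*(w - 2)*(w - 2)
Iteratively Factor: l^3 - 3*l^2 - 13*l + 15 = (l + 3)*(l^2 - 6*l + 5) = (l - 1)*(l + 3)*(l - 5)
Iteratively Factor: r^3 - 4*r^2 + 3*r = (r - 3)*(r^2 - r) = (r - 3)*(r - 1)*(r)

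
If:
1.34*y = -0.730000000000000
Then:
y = -0.54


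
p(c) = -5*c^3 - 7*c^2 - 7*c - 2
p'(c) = -15*c^2 - 14*c - 7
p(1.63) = -53.66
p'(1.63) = -69.67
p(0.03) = -2.22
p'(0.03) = -7.43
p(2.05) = -88.84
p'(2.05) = -98.74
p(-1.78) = 16.48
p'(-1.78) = -29.61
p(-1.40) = 7.80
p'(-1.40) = -16.80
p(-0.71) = 1.23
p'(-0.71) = -4.62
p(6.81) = -1953.41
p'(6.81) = -797.98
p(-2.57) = 54.63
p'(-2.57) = -70.09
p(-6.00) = 868.00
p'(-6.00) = -463.00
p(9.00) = -4277.00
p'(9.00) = -1348.00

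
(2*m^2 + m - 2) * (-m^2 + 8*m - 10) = -2*m^4 + 15*m^3 - 10*m^2 - 26*m + 20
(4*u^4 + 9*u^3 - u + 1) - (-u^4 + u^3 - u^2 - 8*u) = 5*u^4 + 8*u^3 + u^2 + 7*u + 1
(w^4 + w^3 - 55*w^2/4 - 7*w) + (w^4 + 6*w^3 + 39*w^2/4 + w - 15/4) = 2*w^4 + 7*w^3 - 4*w^2 - 6*w - 15/4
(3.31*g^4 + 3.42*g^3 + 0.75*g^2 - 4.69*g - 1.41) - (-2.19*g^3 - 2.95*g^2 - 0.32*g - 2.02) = 3.31*g^4 + 5.61*g^3 + 3.7*g^2 - 4.37*g + 0.61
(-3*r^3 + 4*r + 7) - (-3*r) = -3*r^3 + 7*r + 7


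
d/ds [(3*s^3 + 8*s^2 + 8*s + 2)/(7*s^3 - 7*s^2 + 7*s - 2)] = (-77*s^4 - 70*s^3 + 52*s^2 - 4*s - 30)/(49*s^6 - 98*s^5 + 147*s^4 - 126*s^3 + 77*s^2 - 28*s + 4)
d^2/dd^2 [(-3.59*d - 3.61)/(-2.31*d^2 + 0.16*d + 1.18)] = ((-49.7574*d - 15.5294)*(-2.31*d^2 + 0.16*d + 1.18) - (3.59*d + 3.61)*(4.62*d - 0.16)*(9.24*d - 0.32))/(-2.31*d^2 + 0.16*d + 1.18)^3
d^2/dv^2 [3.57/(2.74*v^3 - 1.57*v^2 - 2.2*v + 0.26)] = ((11.2098 - 58.6908*v)*(2.74*v^3 - 1.57*v^2 - 2.2*v + 0.26) + 3.57*(-16.44*v^2 + 6.28*v + 4.4)*(-8.22*v^2 + 3.14*v + 2.2))/(2.74*v^3 - 1.57*v^2 - 2.2*v + 0.26)^3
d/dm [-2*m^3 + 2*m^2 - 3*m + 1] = -6*m^2 + 4*m - 3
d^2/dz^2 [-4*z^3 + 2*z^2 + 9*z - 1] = 4 - 24*z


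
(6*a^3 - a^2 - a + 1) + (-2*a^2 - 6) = 6*a^3 - 3*a^2 - a - 5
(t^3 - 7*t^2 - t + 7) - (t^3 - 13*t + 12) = -7*t^2 + 12*t - 5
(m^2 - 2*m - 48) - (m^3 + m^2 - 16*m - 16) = -m^3 + 14*m - 32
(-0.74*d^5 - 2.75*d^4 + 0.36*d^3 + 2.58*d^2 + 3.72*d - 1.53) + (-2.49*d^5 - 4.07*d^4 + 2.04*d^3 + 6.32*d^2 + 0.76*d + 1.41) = -3.23*d^5 - 6.82*d^4 + 2.4*d^3 + 8.9*d^2 + 4.48*d - 0.12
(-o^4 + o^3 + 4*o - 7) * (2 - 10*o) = 10*o^5 - 12*o^4 + 2*o^3 - 40*o^2 + 78*o - 14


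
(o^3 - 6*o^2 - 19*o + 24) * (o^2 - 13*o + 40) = o^5 - 19*o^4 + 99*o^3 + 31*o^2 - 1072*o + 960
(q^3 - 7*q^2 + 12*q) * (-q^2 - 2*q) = -q^5 + 5*q^4 + 2*q^3 - 24*q^2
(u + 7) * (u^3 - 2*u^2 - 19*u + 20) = u^4 + 5*u^3 - 33*u^2 - 113*u + 140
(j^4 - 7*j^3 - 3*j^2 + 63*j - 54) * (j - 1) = j^5 - 8*j^4 + 4*j^3 + 66*j^2 - 117*j + 54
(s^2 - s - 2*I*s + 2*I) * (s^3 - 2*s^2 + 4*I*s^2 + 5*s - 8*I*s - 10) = s^5 - 3*s^4 + 2*I*s^4 + 15*s^3 - 6*I*s^3 - 39*s^2 - 6*I*s^2 + 26*s + 30*I*s - 20*I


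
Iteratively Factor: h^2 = (h)*(h)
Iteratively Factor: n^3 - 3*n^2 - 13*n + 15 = (n - 5)*(n^2 + 2*n - 3) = (n - 5)*(n - 1)*(n + 3)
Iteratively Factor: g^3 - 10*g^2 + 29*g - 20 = (g - 1)*(g^2 - 9*g + 20) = (g - 4)*(g - 1)*(g - 5)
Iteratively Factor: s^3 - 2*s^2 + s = (s)*(s^2 - 2*s + 1) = s*(s - 1)*(s - 1)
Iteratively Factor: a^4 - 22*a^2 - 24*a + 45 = (a - 5)*(a^3 + 5*a^2 + 3*a - 9) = (a - 5)*(a + 3)*(a^2 + 2*a - 3) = (a - 5)*(a + 3)^2*(a - 1)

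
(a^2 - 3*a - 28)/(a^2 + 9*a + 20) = (a - 7)/(a + 5)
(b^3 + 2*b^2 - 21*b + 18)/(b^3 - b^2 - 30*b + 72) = (b - 1)/(b - 4)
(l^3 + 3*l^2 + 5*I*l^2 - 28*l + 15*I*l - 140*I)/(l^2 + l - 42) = (l^2 + l*(-4 + 5*I) - 20*I)/(l - 6)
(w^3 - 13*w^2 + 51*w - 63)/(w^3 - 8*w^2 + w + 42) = (w - 3)/(w + 2)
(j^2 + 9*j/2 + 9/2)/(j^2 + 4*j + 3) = (j + 3/2)/(j + 1)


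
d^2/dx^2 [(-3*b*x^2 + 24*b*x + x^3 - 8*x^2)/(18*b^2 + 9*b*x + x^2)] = 12*b*(-162*b^4 + 162*b^3*x - 1080*b^3 + 108*b^2*x^2 - 216*b^2*x + 15*b*x^3 + 72*b*x^2 + 16*x^3)/(5832*b^6 + 8748*b^5*x + 5346*b^4*x^2 + 1701*b^3*x^3 + 297*b^2*x^4 + 27*b*x^5 + x^6)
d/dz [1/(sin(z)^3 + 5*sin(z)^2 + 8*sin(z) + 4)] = -(3*sin(z) + 4)*cos(z)/((sin(z) + 1)^2*(sin(z) + 2)^3)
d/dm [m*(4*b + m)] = 4*b + 2*m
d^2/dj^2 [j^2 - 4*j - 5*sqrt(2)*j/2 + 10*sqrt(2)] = 2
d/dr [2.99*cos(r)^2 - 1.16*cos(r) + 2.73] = (1.16 - 5.98*cos(r))*sin(r)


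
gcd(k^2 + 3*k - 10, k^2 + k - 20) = k + 5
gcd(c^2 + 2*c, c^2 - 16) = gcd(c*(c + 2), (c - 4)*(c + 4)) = 1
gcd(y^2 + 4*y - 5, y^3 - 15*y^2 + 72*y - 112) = 1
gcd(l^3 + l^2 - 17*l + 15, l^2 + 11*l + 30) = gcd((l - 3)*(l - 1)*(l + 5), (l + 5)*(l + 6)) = l + 5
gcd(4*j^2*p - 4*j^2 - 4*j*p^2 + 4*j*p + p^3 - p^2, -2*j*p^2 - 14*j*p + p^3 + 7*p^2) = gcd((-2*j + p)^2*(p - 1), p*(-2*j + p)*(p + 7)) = -2*j + p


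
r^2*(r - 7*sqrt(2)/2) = r^3 - 7*sqrt(2)*r^2/2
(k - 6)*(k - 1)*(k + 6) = k^3 - k^2 - 36*k + 36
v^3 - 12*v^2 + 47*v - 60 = (v - 5)*(v - 4)*(v - 3)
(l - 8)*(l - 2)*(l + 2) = l^3 - 8*l^2 - 4*l + 32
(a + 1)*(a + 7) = a^2 + 8*a + 7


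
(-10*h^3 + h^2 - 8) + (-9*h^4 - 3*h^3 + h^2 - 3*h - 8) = -9*h^4 - 13*h^3 + 2*h^2 - 3*h - 16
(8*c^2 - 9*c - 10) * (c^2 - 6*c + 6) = 8*c^4 - 57*c^3 + 92*c^2 + 6*c - 60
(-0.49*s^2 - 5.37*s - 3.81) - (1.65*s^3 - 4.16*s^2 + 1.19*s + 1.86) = -1.65*s^3 + 3.67*s^2 - 6.56*s - 5.67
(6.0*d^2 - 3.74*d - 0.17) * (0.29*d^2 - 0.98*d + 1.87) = 1.74*d^4 - 6.9646*d^3 + 14.8359*d^2 - 6.8272*d - 0.3179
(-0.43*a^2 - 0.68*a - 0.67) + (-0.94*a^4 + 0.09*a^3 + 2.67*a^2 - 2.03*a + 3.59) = -0.94*a^4 + 0.09*a^3 + 2.24*a^2 - 2.71*a + 2.92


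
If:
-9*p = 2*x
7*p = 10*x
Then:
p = 0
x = 0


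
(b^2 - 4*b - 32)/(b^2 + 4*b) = (b - 8)/b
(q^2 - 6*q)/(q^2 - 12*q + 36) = q/(q - 6)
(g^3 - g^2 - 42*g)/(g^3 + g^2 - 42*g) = (g^2 - g - 42)/(g^2 + g - 42)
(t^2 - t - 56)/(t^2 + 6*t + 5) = (t^2 - t - 56)/(t^2 + 6*t + 5)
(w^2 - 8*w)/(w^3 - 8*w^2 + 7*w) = (w - 8)/(w^2 - 8*w + 7)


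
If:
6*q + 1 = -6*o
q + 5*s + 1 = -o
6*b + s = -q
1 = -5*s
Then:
No Solution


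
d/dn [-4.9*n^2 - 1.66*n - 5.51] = -9.8*n - 1.66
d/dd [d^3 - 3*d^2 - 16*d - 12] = 3*d^2 - 6*d - 16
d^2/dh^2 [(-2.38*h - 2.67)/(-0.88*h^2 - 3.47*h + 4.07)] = ((1.76*h + 3.47)*(2.38*h + 2.67)*(3.52*h + 6.94) - (12.5664*h + 21.2164)*(0.88*h^2 + 3.47*h - 4.07))/(0.88*h^2 + 3.47*h - 4.07)^3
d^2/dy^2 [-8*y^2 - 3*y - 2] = -16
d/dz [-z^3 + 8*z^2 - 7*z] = -3*z^2 + 16*z - 7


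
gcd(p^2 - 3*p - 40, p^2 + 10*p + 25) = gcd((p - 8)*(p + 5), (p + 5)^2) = p + 5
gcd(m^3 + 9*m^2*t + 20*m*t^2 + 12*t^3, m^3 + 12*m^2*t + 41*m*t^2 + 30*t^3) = m^2 + 7*m*t + 6*t^2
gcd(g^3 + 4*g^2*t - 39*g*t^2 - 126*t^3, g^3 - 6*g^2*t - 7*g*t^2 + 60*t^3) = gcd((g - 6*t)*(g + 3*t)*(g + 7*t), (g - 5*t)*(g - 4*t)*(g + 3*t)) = g + 3*t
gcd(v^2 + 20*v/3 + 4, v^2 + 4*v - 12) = v + 6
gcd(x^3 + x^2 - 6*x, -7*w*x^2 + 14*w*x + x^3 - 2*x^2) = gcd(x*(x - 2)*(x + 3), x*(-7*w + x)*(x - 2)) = x^2 - 2*x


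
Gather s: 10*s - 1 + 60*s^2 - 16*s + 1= 60*s^2 - 6*s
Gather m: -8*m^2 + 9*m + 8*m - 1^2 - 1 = -8*m^2 + 17*m - 2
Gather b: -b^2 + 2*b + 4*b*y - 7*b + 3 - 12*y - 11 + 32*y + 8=-b^2 + b*(4*y - 5) + 20*y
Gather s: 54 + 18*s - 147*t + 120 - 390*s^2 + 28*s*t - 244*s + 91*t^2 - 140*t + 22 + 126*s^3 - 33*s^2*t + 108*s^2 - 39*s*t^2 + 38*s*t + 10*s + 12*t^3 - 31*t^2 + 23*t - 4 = 126*s^3 + s^2*(-33*t - 282) + s*(-39*t^2 + 66*t - 216) + 12*t^3 + 60*t^2 - 264*t + 192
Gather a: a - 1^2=a - 1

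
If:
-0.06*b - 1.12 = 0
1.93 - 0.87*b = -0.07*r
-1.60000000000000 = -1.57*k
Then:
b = -18.67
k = 1.02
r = -259.57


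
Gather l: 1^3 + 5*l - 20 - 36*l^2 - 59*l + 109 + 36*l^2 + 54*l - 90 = 0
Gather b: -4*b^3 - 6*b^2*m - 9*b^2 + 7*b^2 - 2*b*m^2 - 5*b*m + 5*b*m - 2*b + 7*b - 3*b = -4*b^3 + b^2*(-6*m - 2) + b*(2 - 2*m^2)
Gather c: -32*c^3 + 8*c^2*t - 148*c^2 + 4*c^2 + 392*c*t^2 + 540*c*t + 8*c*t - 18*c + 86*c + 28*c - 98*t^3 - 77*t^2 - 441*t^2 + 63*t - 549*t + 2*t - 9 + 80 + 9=-32*c^3 + c^2*(8*t - 144) + c*(392*t^2 + 548*t + 96) - 98*t^3 - 518*t^2 - 484*t + 80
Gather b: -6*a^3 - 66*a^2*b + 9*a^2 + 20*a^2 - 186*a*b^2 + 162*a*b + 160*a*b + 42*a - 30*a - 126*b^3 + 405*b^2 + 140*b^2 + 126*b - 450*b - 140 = -6*a^3 + 29*a^2 + 12*a - 126*b^3 + b^2*(545 - 186*a) + b*(-66*a^2 + 322*a - 324) - 140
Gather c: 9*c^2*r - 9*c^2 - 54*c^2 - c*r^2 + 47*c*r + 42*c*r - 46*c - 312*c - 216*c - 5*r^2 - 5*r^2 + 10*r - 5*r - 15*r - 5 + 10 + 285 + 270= c^2*(9*r - 63) + c*(-r^2 + 89*r - 574) - 10*r^2 - 10*r + 560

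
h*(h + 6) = h^2 + 6*h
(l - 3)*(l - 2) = l^2 - 5*l + 6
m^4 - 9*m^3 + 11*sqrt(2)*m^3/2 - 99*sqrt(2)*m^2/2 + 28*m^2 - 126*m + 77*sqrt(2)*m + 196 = (m - 7)*(m - 2)*(m + 2*sqrt(2))*(m + 7*sqrt(2)/2)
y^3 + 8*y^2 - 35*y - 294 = (y - 6)*(y + 7)^2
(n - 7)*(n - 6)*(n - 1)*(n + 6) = n^4 - 8*n^3 - 29*n^2 + 288*n - 252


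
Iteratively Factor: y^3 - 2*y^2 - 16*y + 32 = (y - 4)*(y^2 + 2*y - 8) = (y - 4)*(y + 4)*(y - 2)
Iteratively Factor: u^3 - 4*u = (u - 2)*(u^2 + 2*u) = (u - 2)*(u + 2)*(u)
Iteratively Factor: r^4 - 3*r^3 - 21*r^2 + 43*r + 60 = (r + 4)*(r^3 - 7*r^2 + 7*r + 15) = (r - 3)*(r + 4)*(r^2 - 4*r - 5) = (r - 3)*(r + 1)*(r + 4)*(r - 5)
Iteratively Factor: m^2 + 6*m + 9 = (m + 3)*(m + 3)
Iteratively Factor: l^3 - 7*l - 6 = (l + 2)*(l^2 - 2*l - 3) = (l - 3)*(l + 2)*(l + 1)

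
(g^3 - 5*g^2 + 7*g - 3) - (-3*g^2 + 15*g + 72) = g^3 - 2*g^2 - 8*g - 75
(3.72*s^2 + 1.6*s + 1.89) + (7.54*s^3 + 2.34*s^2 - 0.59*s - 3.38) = 7.54*s^3 + 6.06*s^2 + 1.01*s - 1.49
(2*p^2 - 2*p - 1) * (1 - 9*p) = -18*p^3 + 20*p^2 + 7*p - 1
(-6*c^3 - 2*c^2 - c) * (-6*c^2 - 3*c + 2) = 36*c^5 + 30*c^4 - c^2 - 2*c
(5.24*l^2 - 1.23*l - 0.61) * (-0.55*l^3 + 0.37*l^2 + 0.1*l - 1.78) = -2.882*l^5 + 2.6153*l^4 + 0.4044*l^3 - 9.6759*l^2 + 2.1284*l + 1.0858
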